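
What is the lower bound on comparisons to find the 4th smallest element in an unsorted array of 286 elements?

Finding the 4th smallest of 286 elements requires Omega(n) comparisons. Every element must participate in at least one comparison; otherwise it could be the 4th smallest.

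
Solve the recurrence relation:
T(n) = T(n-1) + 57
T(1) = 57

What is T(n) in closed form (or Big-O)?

Unrolling: T(n) = T(n-1) + 57 = T(n-2) + 2*57 = ... = T(1) + (n-1)*57 = 57 + (n-1)*57 = 57n.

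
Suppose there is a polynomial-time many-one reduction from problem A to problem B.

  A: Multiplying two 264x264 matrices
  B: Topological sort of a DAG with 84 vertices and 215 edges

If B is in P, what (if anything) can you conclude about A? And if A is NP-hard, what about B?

A poly-time reduction A <=_p B means any A-instance can be transformed to a B-instance in poly time.
If B is in P: compose the reduction with B's poly-time algorithm to solve A in poly time, so A is in P.
If A is NP-hard: every NP problem reduces to A, which reduces to B; composing reductions, every NP problem reduces to B, so B is NP-hard.
(Here in fact A is P and B is P.)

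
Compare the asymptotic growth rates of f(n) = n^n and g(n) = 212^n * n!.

g(n) = 212^n * n! grows faster: by Stirling n! ~ sqrt(2 pi n)(n/e)^n, so 212^n n! / n^n ~ (212/e)^n sqrt(2 pi n) -> infinity since 212/e > 1.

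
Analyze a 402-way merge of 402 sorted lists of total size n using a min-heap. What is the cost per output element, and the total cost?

Maintain a min-heap of size 402 holding the current head of each list. Each output step does one extract-min (O(log 402)) and one insert of that list's next element (O(log 402)). Each of the n elements passes through the heap exactly once, so the total cost is O(n log 402), i.e. O(log 402) per output element.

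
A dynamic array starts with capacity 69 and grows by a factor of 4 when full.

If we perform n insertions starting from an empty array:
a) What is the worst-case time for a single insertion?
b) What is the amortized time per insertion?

(a) Worst-case single insertion: O(n) -- when the array is full at capacity c, the resize copies all c elements, and c can be Theta(n).
(b) Resizes happen at sizes 69, 276, 1104, ... Total copy cost for n insertions: 69 + 276 + ... = O(n) (geometric series with ratio 1/4). Amortized cost per insertion: O(n)/n = O(1).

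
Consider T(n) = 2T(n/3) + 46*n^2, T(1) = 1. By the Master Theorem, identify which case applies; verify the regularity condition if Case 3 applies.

a=2, b=3, f(n)=46*n^2.
log_3(2) = 0.6309 < 2.
f(n) = Omega(n^(0.6309+epsilon)) for some epsilon > 0, so Case 3 is the candidate.
Regularity: a*f(n/b) = 2*46*(n/3)^2 = (2/9)*46*n^2 <= c*f(n) with c = 2/9 < 1. Satisfied.
Case 3: T(n) = Theta(n^2).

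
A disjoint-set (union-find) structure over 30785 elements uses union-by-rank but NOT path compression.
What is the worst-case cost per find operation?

Union-by-rank alone keeps every tree's height <= log_2(30785) ~= 14.9. Each find traverses from a node to its root, costing O(height) = O(log n). Without path compression this bound is tight.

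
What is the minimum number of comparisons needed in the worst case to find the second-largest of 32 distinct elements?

Lower bound: finding the max needs 32-1 comparisons. By the adversary weight-doubling argument, the max must personally win >= ceil(log_2(32)) = 5 comparisons; the 2nd-largest is among those 5 losers, needing 5-1 more comparisons. Total >= 32-1 + 5-1 = 35. A balanced knockout tournament achieves this.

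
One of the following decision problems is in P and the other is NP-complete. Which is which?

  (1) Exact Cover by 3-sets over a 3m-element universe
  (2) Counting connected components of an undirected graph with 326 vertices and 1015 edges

(1) is NP-complete: one of Karp's 21 NP-complete problems.
(2) is P: BFS/DFS visits each vertex and edge once: O(V+E).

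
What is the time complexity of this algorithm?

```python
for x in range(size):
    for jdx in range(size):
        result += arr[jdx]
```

Time complexity: O(n^2).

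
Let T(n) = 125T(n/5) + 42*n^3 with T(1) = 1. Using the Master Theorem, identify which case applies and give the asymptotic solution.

a=125, b=5, f(n)=42*n^3.
log_5(125) = 3, so n^(log_b(a)) = n^3.
f(n) = Theta(n^3), so Case 2 applies.
T(n) = Theta(n^3 log n).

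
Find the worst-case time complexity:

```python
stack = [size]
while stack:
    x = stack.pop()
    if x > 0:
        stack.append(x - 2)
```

Time complexity: O(n).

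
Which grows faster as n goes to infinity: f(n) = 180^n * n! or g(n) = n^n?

f(n) = 180^n * n! grows faster: by Stirling n! ~ sqrt(2 pi n)(n/e)^n, so 180^n n! / n^n ~ (180/e)^n sqrt(2 pi n) -> infinity since 180/e > 1.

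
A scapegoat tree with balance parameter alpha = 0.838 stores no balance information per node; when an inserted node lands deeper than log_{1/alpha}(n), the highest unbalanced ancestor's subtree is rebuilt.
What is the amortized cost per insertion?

Search/insert path is O(log n). A rebuild of a subtree of size s costs O(s), but with alpha = 0.838 at least Omega(s) insertions must have occurred in that subtree since its last rebuild. Charging O(1) of the rebuild to each such insertion gives O(log n) amortized.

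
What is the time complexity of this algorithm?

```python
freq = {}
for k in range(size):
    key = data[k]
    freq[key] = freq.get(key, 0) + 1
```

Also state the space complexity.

Time complexity: O(n).
Space complexity: O(n).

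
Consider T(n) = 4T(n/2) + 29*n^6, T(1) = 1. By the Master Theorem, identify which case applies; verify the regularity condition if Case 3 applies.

a=4, b=2, f(n)=29*n^6.
log_2(4) = 2 < 6.
f(n) = Omega(n^(2+epsilon)) for some epsilon > 0, so Case 3 is the candidate.
Regularity: a*f(n/b) = 4*29*(n/2)^6 = (4/64)*29*n^6 <= c*f(n) with c = 4/64 < 1. Satisfied.
Case 3: T(n) = Theta(n^6).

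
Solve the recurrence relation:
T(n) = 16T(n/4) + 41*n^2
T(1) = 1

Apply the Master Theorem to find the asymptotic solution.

a=16, b=4, f(n)=41*n^2. log_4(16) = 2. Case 2: T(n) = O(n^2 log n).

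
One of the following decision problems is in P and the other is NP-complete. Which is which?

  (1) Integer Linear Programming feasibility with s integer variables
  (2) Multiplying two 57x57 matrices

(1) is NP-complete: ILP feasibility is NP-complete (LP relaxation is in P).
(2) is P: the schoolbook algorithm runs in O(n^3).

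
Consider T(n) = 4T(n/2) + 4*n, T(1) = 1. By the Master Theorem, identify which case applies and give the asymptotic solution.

a=4, b=2, f(n)=4*n.
log_2(4) = 2 > 1.
Since f(n) = O(n^1) is polynomially smaller than n^2, Case 1 applies.
T(n) = Theta(n^2).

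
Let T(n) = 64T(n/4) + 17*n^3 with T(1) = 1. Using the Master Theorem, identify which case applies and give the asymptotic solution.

a=64, b=4, f(n)=17*n^3.
log_4(64) = 3, so n^(log_b(a)) = n^3.
f(n) = Theta(n^3), so Case 2 applies.
T(n) = Theta(n^3 log n).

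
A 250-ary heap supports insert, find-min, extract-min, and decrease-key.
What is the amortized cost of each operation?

The 250-ary heap has height O(log_250 n). Insert sifts up: O(log_250 n). Find-min reads the root: O(1). Extract-min sifts down comparing 250 children per level: O(250 * log_250 n). Decrease-key sifts up: O(log_250 n).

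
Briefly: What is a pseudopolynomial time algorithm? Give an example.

A pseudopolynomial algorithm runs in time polynomial in the numeric value of the input, but exponential in the input length. The dynamic programming solution for Subset Sum runs in O(n*W) where W is the target sum. This is pseudopolynomial because W can be exponential in the number of bits to represent it.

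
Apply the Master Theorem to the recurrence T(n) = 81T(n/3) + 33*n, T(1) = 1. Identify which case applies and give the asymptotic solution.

a=81, b=3, f(n)=33*n.
log_3(81) = 4 > 1.
Since f(n) = O(n^1) is polynomially smaller than n^4, Case 1 applies.
T(n) = Theta(n^4).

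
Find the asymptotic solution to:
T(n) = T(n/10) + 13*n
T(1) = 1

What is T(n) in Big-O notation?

Geometric series: 13*n*(1 + 1/10 + 1/10^2 + ...) = O(n). T(n) = O(n).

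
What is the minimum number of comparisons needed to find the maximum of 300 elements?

Finding the maximum requires 299 comparisons. Each comparison eliminates exactly one candidate. With 300 candidates, we need 299 eliminations.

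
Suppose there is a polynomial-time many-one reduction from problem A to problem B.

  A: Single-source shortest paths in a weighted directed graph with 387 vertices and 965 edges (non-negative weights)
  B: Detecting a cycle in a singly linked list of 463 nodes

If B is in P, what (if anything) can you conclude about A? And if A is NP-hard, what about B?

A poly-time reduction A <=_p B means any A-instance can be transformed to a B-instance in poly time.
If B is in P: compose the reduction with B's poly-time algorithm to solve A in poly time, so A is in P.
If A is NP-hard: every NP problem reduces to A, which reduces to B; composing reductions, every NP problem reduces to B, so B is NP-hard.
(Here in fact A is P and B is P.)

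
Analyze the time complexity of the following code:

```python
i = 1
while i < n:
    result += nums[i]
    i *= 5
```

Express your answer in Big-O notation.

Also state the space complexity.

Time complexity: O(log n).
Space complexity: O(1).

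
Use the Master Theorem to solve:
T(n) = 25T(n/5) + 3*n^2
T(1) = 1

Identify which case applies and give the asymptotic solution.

a=25, b=5, f(n)=3*n^2.
log_5(25) = 2, so n^(log_b(a)) = n^2.
f(n) = Theta(n^2), so Case 2 applies.
T(n) = Theta(n^2 log n).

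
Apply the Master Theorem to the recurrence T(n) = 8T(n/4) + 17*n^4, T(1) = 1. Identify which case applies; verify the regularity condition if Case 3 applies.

a=8, b=4, f(n)=17*n^4.
log_4(8) = 1.5 < 4.
f(n) = Omega(n^(1.5+epsilon)) for some epsilon > 0, so Case 3 is the candidate.
Regularity: a*f(n/b) = 8*17*(n/4)^4 = (8/256)*17*n^4 <= c*f(n) with c = 8/256 < 1. Satisfied.
Case 3: T(n) = Theta(n^4).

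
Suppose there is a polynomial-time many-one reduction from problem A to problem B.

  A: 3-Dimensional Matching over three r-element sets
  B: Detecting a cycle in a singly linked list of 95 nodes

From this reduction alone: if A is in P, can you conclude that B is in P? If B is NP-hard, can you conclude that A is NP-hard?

A poly-time reduction A <=_p B transfers tractability DOWN (B easy => A easy) and hardness UP (A hard => B hard), not the reverse.
From A in P, the reduction alone does NOT give B in P: any problem in P trivially reduces to SAT, yet SAT is not known to be in P.
From B NP-hard, the reduction alone does NOT give A NP-hard: again, easy problems reduce to hard ones.
(Here in fact A is NP-complete and B is in P, so no such reduction is known -- its existence would imply P = NP; the analysis concerns only what the assumed reduction would or would not let you conclude.)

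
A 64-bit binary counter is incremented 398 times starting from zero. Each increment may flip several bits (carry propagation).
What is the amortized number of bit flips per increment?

Bit i flips on every 2^i-th increment, so over 398 increments bit i flips floor(398/2^i) times. Summing over i: total flips < 2 * 398. Amortized: < 2 = O(1) per increment.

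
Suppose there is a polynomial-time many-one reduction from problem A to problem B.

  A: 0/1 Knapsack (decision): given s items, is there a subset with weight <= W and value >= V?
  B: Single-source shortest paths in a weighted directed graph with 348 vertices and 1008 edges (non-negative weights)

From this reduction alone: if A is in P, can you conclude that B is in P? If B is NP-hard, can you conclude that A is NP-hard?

A poly-time reduction A <=_p B transfers tractability DOWN (B easy => A easy) and hardness UP (A hard => B hard), not the reverse.
From A in P, the reduction alone does NOT give B in P: any problem in P trivially reduces to SAT, yet SAT is not known to be in P.
From B NP-hard, the reduction alone does NOT give A NP-hard: again, easy problems reduce to hard ones.
(Here in fact A is NP-complete and B is in P, so no such reduction is known -- its existence would imply P = NP; the analysis concerns only what the assumed reduction would or would not let you conclude.)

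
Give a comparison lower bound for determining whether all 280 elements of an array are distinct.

In the algebraic decision-tree model, the YES region for element distinctness on 280 elements has 280! connected components (one per ordering). Ben-Or's theorem then gives a lower bound of Omega(log(n!)) = Omega(n log n).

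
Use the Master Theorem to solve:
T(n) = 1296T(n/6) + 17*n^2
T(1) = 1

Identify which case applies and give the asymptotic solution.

a=1296, b=6, f(n)=17*n^2.
log_6(1296) = 4 > 2.
Since f(n) = O(n^2) is polynomially smaller than n^4, Case 1 applies.
T(n) = Theta(n^4).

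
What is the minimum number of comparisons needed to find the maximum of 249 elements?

Finding the maximum requires 248 comparisons. Each comparison eliminates exactly one candidate. With 249 candidates, we need 248 eliminations.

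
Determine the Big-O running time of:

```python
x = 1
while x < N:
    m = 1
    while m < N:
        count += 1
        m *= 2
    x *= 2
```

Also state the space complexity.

Time complexity: O(log^2 n).
Space complexity: O(1).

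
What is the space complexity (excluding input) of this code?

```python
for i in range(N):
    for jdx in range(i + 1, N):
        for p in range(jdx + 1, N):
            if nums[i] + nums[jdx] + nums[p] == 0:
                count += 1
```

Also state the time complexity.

Space complexity: O(1).
Only a constant amount of auxiliary storage is used; nothing grows with n.
Time complexity: O(n^3).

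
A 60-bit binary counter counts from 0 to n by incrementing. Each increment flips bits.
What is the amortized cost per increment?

Bit i flips every 2^i increments. Total flips over n increments: sum_{i=0}^{60} n/2^i < 2n. Amortized cost: 2n/n = O(1).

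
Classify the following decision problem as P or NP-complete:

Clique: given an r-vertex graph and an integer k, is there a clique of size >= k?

This problem is NP-complete: complement of Independent Set / Vertex Cover (with k part of the input).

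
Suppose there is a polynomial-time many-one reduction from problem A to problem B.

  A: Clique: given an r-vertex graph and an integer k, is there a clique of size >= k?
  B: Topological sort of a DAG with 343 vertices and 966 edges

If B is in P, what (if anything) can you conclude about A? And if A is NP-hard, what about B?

A poly-time reduction A <=_p B means any A-instance can be transformed to a B-instance in poly time.
If B is in P: compose the reduction with B's poly-time algorithm to solve A in poly time, so A is in P.
If A is NP-hard: every NP problem reduces to A, which reduces to B; composing reductions, every NP problem reduces to B, so B is NP-hard.
(Here in fact A is NP-complete and B is in P, so no such reduction is known -- its existence would imply P = NP; the analysis concerns only what the assumed reduction would or would not let you conclude.)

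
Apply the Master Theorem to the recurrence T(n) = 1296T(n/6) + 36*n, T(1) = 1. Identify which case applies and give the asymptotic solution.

a=1296, b=6, f(n)=36*n.
log_6(1296) = 4 > 1.
Since f(n) = O(n^1) is polynomially smaller than n^4, Case 1 applies.
T(n) = Theta(n^4).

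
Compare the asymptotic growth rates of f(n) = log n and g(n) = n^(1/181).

g(n) = n^(1/181) grows faster: any positive power of n dominates log n.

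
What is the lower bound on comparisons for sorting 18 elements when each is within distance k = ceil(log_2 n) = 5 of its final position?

Partition the 18 positions into floor(n/k) blocks of k = 5 consecutive positions; any permutation within a block keeps every element within k of its final position, so there are at least (k!)^(n/k) distinguishable inputs. Lower bound: log_2((k!)^(n/k)) = (n/k) * log_2(k!) = Theta(n log k); with k = ceil(log_2 n), this is Omega(n log log n).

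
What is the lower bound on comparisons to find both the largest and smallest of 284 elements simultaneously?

Pair elements first (floor(284/2) comparisons), then find max among winners and min among losers. Total: ceil(3*284/2) - 2 = 424 comparisons.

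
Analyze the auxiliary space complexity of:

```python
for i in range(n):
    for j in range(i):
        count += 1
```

Space complexity: O(1).
Only a constant amount of auxiliary storage is used; nothing grows with n.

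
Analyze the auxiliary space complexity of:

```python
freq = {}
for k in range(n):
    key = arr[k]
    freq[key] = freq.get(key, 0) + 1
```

Space complexity: O(n).
Auxiliary storage grows linearly with the input size n in the worst case.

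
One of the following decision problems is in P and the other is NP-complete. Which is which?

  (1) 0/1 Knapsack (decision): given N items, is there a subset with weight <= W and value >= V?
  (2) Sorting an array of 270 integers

(1) is NP-complete: reduces from Subset Sum.
(2) is P: merge sort runs in O(n log n).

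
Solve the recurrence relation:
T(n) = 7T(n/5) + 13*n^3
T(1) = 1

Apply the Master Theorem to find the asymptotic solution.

a=7, b=5, f(n)=13*n^3. log_5(7) = 1.209 < 3. Case 3: T(n) = O(n^3).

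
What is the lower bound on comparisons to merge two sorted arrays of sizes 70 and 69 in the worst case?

Adversary: with |70 - 69| <= 1 the inputs can be fully interleaved so that every adjacent pair in the merged output comes from different arrays. Then each of the 138 adjacent pairs must be directly compared, or the algorithm cannot determine their relative order. Standard merge meets this bound.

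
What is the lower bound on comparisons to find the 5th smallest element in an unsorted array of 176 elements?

Finding the 5th smallest of 176 elements requires Omega(n) comparisons. Every element must participate in at least one comparison; otherwise it could be the 5th smallest.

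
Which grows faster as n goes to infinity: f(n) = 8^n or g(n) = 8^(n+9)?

f(n) = 8^n and g(n) = 8^(n+9) are Theta of each other: 8^(n+9) = 8^9 * 8^n = Theta(8^n).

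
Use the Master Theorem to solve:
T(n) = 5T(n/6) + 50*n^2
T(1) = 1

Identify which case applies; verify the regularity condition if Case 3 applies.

a=5, b=6, f(n)=50*n^2.
log_6(5) = 0.8982 < 2.
f(n) = Omega(n^(0.8982+epsilon)) for some epsilon > 0, so Case 3 is the candidate.
Regularity: a*f(n/b) = 5*50*(n/6)^2 = (5/36)*50*n^2 <= c*f(n) with c = 5/36 < 1. Satisfied.
Case 3: T(n) = Theta(n^2).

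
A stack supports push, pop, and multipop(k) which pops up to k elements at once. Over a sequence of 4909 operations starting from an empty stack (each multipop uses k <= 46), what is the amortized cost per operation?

Each element is pushed exactly once and popped at most once (whether by pop or as part of a multipop). So the total number of individual pops over the whole sequence is at most the number of pushes, which is at most 4909. Total work <= 2 * 4909, hence O(1) amortized per operation.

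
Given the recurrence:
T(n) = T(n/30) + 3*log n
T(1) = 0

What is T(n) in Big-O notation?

Each of the log_30(n) levels adds O(log n). T(n) = O(log^2 n).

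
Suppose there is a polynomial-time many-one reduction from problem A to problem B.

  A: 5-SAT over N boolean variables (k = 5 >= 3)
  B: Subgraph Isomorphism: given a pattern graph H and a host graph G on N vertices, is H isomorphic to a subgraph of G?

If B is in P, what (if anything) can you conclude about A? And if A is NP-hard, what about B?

A poly-time reduction A <=_p B means any A-instance can be transformed to a B-instance in poly time.
If B is in P: compose the reduction with B's poly-time algorithm to solve A in poly time, so A is in P.
If A is NP-hard: every NP problem reduces to A, which reduces to B; composing reductions, every NP problem reduces to B, so B is NP-hard.
(Here in fact A is NP-complete and B is NP-complete.)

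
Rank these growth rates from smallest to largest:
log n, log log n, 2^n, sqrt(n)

Ordered by growth rate: log log n < log n < sqrt(n) < 2^n.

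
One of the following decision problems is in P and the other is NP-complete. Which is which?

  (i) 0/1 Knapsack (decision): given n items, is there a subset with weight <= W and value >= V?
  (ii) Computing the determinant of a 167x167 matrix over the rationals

(i) is NP-complete: reduces from Subset Sum.
(ii) is P: Gaussian elimination runs in O(n^3).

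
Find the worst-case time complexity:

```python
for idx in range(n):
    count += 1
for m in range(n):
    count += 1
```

Time complexity: O(n).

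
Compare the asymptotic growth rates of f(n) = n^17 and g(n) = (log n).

f(n) = n^17 grows faster: any positive polynomial dominates any polylog.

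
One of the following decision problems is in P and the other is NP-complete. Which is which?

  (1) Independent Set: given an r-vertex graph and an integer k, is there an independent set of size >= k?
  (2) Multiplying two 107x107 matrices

(1) is NP-complete: complement of Clique (with k part of the input).
(2) is P: the schoolbook algorithm runs in O(n^3).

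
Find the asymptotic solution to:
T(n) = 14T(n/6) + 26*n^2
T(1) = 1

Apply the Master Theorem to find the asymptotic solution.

a=14, b=6, f(n)=26*n^2. log_6(14) = 1.473 < 2. Case 3: T(n) = O(n^2).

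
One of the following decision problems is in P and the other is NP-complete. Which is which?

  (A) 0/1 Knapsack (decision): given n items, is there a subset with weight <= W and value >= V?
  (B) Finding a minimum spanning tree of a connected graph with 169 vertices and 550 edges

(A) is NP-complete: reduces from Subset Sum.
(B) is P: Kruskal's / Prim's algorithms run in polynomial time.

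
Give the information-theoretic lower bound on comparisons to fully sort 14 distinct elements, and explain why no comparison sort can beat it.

A comparison sort is a binary decision tree whose leaves are the 14! = 87178291200 possible output permutations. A binary tree with L leaves has height >= ceil(log_2(L)). So any comparison sort needs >= ceil(log_2(14!)) = 37 comparisons in the worst case.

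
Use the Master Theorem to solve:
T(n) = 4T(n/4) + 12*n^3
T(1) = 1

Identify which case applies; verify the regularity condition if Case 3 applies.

a=4, b=4, f(n)=12*n^3.
log_4(4) = 1 < 3.
f(n) = Omega(n^(1+epsilon)) for some epsilon > 0, so Case 3 is the candidate.
Regularity: a*f(n/b) = 4*12*(n/4)^3 = (4/64)*12*n^3 <= c*f(n) with c = 4/64 < 1. Satisfied.
Case 3: T(n) = Theta(n^3).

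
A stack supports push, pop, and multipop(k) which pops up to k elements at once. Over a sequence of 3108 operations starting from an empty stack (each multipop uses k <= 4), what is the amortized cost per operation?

Each element is pushed exactly once and popped at most once (whether by pop or as part of a multipop). So the total number of individual pops over the whole sequence is at most the number of pushes, which is at most 3108. Total work <= 2 * 3108, hence O(1) amortized per operation.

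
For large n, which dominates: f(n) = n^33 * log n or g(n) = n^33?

f(n) = n^33 * log n grows faster: extra log n factor -> infinity.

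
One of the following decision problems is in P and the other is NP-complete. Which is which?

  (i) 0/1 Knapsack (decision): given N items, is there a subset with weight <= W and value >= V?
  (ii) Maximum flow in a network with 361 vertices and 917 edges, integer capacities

(i) is NP-complete: reduces from Subset Sum.
(ii) is P: Edmonds-Karp / push-relabel run in polynomial time.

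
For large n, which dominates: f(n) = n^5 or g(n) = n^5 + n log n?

f(n) = n^5 and g(n) = n^5 + n log n are Theta of each other: the lower-order n log n term is o(n^5); both are Theta(n^5).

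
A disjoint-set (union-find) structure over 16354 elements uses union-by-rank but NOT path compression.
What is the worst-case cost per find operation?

Union-by-rank alone keeps every tree's height <= log_2(16354) ~= 14.0. Each find traverses from a node to its root, costing O(height) = O(log n). Without path compression this bound is tight.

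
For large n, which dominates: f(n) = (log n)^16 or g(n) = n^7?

g(n) = n^7 grows faster: any positive polynomial dominates any polylog.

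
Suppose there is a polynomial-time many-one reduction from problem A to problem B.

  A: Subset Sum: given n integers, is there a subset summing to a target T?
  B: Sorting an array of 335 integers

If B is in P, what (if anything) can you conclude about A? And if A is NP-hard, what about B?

A poly-time reduction A <=_p B means any A-instance can be transformed to a B-instance in poly time.
If B is in P: compose the reduction with B's poly-time algorithm to solve A in poly time, so A is in P.
If A is NP-hard: every NP problem reduces to A, which reduces to B; composing reductions, every NP problem reduces to B, so B is NP-hard.
(Here in fact A is NP-complete and B is in P, so no such reduction is known -- its existence would imply P = NP; the analysis concerns only what the assumed reduction would or would not let you conclude.)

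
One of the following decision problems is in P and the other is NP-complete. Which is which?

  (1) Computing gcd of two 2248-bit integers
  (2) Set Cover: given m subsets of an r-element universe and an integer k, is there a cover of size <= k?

(1) is P: the Euclidean algorithm runs in polynomial time in the bit-length.
(2) is NP-complete: one of Karp's 21 NP-complete problems (with k part of the input).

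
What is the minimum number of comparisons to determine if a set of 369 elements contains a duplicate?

Determining if 369 elements are all distinct requires Omega(n log n) comparisons in the comparison model. This follows from the element distinctness lower bound.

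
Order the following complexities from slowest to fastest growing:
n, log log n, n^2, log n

Ordered by growth rate: log log n < log n < n < n^2.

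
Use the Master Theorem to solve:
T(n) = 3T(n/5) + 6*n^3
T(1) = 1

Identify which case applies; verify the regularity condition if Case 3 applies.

a=3, b=5, f(n)=6*n^3.
log_5(3) = 0.6826 < 3.
f(n) = Omega(n^(0.6826+epsilon)) for some epsilon > 0, so Case 3 is the candidate.
Regularity: a*f(n/b) = 3*6*(n/5)^3 = (3/125)*6*n^3 <= c*f(n) with c = 3/125 < 1. Satisfied.
Case 3: T(n) = Theta(n^3).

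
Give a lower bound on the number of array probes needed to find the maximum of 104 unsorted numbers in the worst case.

Adversary: any unprobed cell could hold a value larger than everything seen so far. If fewer than 104 cells are probed, the adversary places the max in an unprobed cell. So all 104 cells must be examined; together with 104-1 comparisons this is tight.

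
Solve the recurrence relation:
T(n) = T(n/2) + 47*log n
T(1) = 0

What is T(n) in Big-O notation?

Each of the log_2(n) levels adds O(log n). T(n) = O(log^2 n).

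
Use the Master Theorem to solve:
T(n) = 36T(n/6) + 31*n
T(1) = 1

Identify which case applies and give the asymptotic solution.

a=36, b=6, f(n)=31*n.
log_6(36) = 2 > 1.
Since f(n) = O(n^1) is polynomially smaller than n^2, Case 1 applies.
T(n) = Theta(n^2).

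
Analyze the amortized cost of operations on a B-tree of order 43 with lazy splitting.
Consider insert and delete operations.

In a B-tree of order 43, a node splits when it has 43 keys. With lazy splitting, we use potential Phi = number of full nodes + number of near-empty nodes. Each split costs O(1) but reduces potential. Between splits, at least 21 insertions must occur in that node. Amortized structural cost is O(1) per operation, plus O(log_43 n) traversal.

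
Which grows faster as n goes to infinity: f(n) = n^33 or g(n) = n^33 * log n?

g(n) = n^33 * log n grows faster: extra log n factor -> infinity.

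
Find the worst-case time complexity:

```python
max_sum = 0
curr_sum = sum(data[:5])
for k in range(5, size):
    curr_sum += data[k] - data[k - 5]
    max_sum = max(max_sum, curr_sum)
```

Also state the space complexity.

Time complexity: O(n).
Space complexity: O(1).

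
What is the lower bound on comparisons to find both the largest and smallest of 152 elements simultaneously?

Pair elements first (floor(152/2) comparisons), then find max among winners and min among losers. Total: ceil(3*152/2) - 2 = 226 comparisons.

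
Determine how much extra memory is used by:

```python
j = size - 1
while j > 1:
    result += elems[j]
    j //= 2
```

Space complexity: O(1).
Only a constant amount of auxiliary storage is used; nothing grows with n.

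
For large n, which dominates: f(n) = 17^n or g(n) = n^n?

g(n) = n^n grows faster: n^n / 17^n = (n/17)^n -> infinity once n > 17.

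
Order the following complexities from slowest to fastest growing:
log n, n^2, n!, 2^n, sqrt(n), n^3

Ordered by growth rate: log n < sqrt(n) < n^2 < n^3 < 2^n < n!.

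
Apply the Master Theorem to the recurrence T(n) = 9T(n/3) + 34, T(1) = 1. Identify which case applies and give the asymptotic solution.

a=9, b=3, f(n)=34.
log_3(9) = 2 > 0.
Since f(n) = O(n^0) is polynomially smaller than n^2, Case 1 applies.
T(n) = Theta(n^2).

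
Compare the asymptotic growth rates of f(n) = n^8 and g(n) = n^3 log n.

f(n) = n^8 grows faster: n^8 / (n^3 log n) = n^5/log n -> infinity.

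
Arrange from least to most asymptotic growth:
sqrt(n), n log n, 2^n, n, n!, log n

Ordered by growth rate: log n < sqrt(n) < n < n log n < 2^n < n!.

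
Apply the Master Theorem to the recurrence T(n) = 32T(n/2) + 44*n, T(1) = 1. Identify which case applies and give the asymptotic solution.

a=32, b=2, f(n)=44*n.
log_2(32) = 5 > 1.
Since f(n) = O(n^1) is polynomially smaller than n^5, Case 1 applies.
T(n) = Theta(n^5).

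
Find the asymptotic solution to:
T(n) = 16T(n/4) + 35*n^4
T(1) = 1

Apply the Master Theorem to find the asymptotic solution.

a=16, b=4, f(n)=35*n^4. log_4(16) = 2 < 4. Case 3: T(n) = O(n^4).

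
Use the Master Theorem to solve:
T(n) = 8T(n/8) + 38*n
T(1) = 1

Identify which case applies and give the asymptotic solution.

a=8, b=8, f(n)=38*n.
log_8(8) = 1, so n^(log_b(a)) = n.
f(n) = Theta(n), so Case 2 applies.
T(n) = Theta(n log n).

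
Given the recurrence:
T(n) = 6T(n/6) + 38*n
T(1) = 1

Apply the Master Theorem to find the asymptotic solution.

a=6, b=6, f(n)=38*n. log_6(6) = 1. Case 2: T(n) = O(n log n).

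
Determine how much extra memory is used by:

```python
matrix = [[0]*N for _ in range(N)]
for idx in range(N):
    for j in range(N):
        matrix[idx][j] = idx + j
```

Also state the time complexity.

Space complexity: O(n^2).
A 2D structure of size n x n is allocated.
Time complexity: O(n^2).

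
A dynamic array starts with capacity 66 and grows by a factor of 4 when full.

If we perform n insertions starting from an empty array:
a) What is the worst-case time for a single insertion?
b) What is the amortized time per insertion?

(a) Worst-case single insertion: O(n) -- when the array is full at capacity c, the resize copies all c elements, and c can be Theta(n).
(b) Resizes happen at sizes 66, 264, 1056, ... Total copy cost for n insertions: 66 + 264 + ... = O(n) (geometric series with ratio 1/4). Amortized cost per insertion: O(n)/n = O(1).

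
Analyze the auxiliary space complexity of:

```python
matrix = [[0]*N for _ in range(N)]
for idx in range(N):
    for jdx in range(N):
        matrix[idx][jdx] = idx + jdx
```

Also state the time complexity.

Space complexity: O(n^2).
A 2D structure of size n x n is allocated.
Time complexity: O(n^2).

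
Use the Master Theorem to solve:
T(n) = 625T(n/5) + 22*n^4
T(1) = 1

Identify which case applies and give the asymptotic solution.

a=625, b=5, f(n)=22*n^4.
log_5(625) = 4, so n^(log_b(a)) = n^4.
f(n) = Theta(n^4), so Case 2 applies.
T(n) = Theta(n^4 log n).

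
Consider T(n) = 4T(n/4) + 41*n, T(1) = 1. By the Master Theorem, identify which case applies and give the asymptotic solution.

a=4, b=4, f(n)=41*n.
log_4(4) = 1, so n^(log_b(a)) = n.
f(n) = Theta(n), so Case 2 applies.
T(n) = Theta(n log n).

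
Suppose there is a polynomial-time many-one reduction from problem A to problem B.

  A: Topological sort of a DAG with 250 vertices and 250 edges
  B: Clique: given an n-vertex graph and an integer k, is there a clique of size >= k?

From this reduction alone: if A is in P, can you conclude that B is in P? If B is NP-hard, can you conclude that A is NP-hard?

A poly-time reduction A <=_p B transfers tractability DOWN (B easy => A easy) and hardness UP (A hard => B hard), not the reverse.
From A in P, the reduction alone does NOT give B in P: any problem in P trivially reduces to SAT, yet SAT is not known to be in P.
From B NP-hard, the reduction alone does NOT give A NP-hard: again, easy problems reduce to hard ones.
(Here in fact A is P and B is NP-complete.)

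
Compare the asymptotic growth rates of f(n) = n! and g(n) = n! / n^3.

f(n) = n! grows faster: the ratio n!/(n!/n^3) = n^3 -> infinity.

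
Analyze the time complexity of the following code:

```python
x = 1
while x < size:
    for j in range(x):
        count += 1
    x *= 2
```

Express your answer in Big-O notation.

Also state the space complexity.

Time complexity: O(n).
Space complexity: O(1).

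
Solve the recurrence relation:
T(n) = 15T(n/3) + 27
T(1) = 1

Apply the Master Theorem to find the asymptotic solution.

a=15, b=3, f(n)=27. log_3(15) = 2.465. Case 1 of Master Theorem: T(n) = O(n^2.465).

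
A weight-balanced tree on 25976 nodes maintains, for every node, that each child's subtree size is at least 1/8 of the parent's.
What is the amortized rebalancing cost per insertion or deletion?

With balance ratio 1/8, tree height is O(log_{8/1}(25976)) = O(log n). A rebalance at a node of size s costs O(s) but requires Omega(s) updates in that subtree to retrigger. Summed over the O(log n) ancestors of the touched leaf, amortized rebalancing is O(log n).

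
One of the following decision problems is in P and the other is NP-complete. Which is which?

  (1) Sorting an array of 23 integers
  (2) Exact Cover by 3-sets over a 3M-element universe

(1) is P: merge sort runs in O(n log n).
(2) is NP-complete: one of Karp's 21 NP-complete problems.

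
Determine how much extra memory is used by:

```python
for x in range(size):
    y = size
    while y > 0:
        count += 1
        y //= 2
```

Space complexity: O(1).
Only a constant amount of auxiliary storage is used; nothing grows with n.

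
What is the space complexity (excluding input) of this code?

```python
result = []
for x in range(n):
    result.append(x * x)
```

Space complexity: O(n).
Auxiliary storage grows linearly with the input size n in the worst case.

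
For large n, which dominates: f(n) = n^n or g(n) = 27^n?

f(n) = n^n grows faster: n^n / 27^n = (n/27)^n -> infinity once n > 27.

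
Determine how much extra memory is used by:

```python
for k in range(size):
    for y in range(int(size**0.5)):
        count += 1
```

Space complexity: O(1).
Only a constant amount of auxiliary storage is used; nothing grows with n.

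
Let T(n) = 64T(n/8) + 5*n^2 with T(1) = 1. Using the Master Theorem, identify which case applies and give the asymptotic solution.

a=64, b=8, f(n)=5*n^2.
log_8(64) = 2, so n^(log_b(a)) = n^2.
f(n) = Theta(n^2), so Case 2 applies.
T(n) = Theta(n^2 log n).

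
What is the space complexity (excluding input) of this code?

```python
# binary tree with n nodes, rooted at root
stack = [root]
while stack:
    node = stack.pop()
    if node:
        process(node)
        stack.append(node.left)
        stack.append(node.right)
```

Space complexity: O(n).
Auxiliary storage grows linearly with the input size n in the worst case.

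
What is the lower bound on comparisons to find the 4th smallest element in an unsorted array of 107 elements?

Finding the 4th smallest of 107 elements requires Omega(n) comparisons. Every element must participate in at least one comparison; otherwise it could be the 4th smallest.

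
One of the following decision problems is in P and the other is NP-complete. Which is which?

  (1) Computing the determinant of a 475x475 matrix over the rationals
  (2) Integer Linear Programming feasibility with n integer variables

(1) is P: Gaussian elimination runs in O(n^3).
(2) is NP-complete: ILP feasibility is NP-complete (LP relaxation is in P).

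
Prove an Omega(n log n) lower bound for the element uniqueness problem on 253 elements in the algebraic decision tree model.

In the algebraic decision tree model, element uniqueness on 253 elements is equivalent to determining which cell of an arrangement of C(253,2) = 31878 hyperplanes x_i = x_j contains the input point. Ben-Or's theorem shows this requires Omega(n log n).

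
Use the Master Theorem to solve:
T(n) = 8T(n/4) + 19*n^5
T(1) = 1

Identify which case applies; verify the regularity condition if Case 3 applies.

a=8, b=4, f(n)=19*n^5.
log_4(8) = 1.5 < 5.
f(n) = Omega(n^(1.5+epsilon)) for some epsilon > 0, so Case 3 is the candidate.
Regularity: a*f(n/b) = 8*19*(n/4)^5 = (8/1024)*19*n^5 <= c*f(n) with c = 8/1024 < 1. Satisfied.
Case 3: T(n) = Theta(n^5).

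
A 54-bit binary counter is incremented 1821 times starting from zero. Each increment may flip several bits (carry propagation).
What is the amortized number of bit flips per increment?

Bit i flips on every 2^i-th increment, so over 1821 increments bit i flips floor(1821/2^i) times. Summing over i: total flips < 2 * 1821. Amortized: < 2 = O(1) per increment.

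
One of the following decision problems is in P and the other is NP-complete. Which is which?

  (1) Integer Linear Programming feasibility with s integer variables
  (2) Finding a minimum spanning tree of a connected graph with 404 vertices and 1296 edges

(1) is NP-complete: ILP feasibility is NP-complete (LP relaxation is in P).
(2) is P: Kruskal's / Prim's algorithms run in polynomial time.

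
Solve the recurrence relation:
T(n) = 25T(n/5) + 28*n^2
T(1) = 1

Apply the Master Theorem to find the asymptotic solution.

a=25, b=5, f(n)=28*n^2. log_5(25) = 2. Case 2: T(n) = O(n^2 log n).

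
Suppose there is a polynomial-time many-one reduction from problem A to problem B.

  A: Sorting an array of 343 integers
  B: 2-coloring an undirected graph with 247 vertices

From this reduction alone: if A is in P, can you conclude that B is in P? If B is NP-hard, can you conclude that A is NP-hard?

A poly-time reduction A <=_p B transfers tractability DOWN (B easy => A easy) and hardness UP (A hard => B hard), not the reverse.
From A in P, the reduction alone does NOT give B in P: any problem in P trivially reduces to SAT, yet SAT is not known to be in P.
From B NP-hard, the reduction alone does NOT give A NP-hard: again, easy problems reduce to hard ones.
(Here in fact A is P and B is P.)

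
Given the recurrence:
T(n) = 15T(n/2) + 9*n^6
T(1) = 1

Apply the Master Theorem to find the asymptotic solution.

a=15, b=2, f(n)=9*n^6. log_2(15) = 3.907 < 6. Case 3: T(n) = O(n^6).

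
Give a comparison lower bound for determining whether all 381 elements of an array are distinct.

In the algebraic decision-tree model, the YES region for element distinctness on 381 elements has 381! connected components (one per ordering). Ben-Or's theorem then gives a lower bound of Omega(log(n!)) = Omega(n log n).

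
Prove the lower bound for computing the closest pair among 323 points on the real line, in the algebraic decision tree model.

Reduction from element distinctness: given 323 reals, the closest-pair distance is 0 iff two are equal. Element distinctness has an Omega(n log n) lower bound in the algebraic decision tree model (Ben-Or). Therefore closest pair on a line also requires Omega(n log n). Sorting then a linear scan achieves this.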